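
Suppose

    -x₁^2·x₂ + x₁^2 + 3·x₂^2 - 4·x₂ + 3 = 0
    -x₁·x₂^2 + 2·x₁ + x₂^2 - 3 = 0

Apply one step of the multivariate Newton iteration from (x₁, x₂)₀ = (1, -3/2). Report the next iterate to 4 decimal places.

(-3.0000, -1.6250)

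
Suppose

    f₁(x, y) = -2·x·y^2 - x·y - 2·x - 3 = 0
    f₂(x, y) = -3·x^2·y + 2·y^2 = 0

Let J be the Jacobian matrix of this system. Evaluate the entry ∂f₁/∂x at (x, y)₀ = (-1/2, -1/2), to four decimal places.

∂f₁/∂x = -2·y^2 - y - 2.
At (-1/2, -1/2) this is -2.0000.

-2.0000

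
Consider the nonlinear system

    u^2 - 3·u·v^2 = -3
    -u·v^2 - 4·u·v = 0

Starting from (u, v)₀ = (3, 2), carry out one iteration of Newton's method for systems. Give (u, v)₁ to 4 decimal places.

(0.5000, 1.7500)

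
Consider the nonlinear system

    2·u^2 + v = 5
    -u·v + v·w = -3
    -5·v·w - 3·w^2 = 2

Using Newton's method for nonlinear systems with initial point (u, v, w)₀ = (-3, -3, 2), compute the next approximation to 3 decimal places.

(-2.053, -1.632, 1.228)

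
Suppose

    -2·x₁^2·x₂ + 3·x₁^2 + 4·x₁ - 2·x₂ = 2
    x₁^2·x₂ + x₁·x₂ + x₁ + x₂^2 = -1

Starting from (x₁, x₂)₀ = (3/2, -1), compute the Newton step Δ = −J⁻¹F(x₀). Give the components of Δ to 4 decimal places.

(-2.0773, -3.4182)

At (3/2, -1): F = (17.2500, -0.2500).
Jacobian J = [[-4·x₁·x₂ + 6·x₁ + 4, -2·x₁^2 - 2], [2·x₁·x₂ + x₂ + 1, x₁^2 + x₁ + 2·x₂]].
At the point, J = [[19.0000, -6.5000], [-3.0000, 1.7500]] (det J = 13.7500).
Solving J·Δ = −F gives Δ = (-2.0773, -3.4182).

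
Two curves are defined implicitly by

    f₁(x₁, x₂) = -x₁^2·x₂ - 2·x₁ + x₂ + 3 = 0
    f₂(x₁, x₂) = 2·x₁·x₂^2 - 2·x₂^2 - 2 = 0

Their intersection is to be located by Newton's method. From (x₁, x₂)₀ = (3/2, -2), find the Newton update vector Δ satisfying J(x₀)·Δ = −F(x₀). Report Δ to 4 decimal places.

(-1.2500, -2.0000)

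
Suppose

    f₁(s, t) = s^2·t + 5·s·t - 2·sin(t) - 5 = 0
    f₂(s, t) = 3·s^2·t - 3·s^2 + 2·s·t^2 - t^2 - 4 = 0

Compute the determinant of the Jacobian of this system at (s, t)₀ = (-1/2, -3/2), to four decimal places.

J = [[2·s·t + 5·t, s^2 + 5·s - 2·cos(t)], [6·s·t - 6·s + 2·t^2, 3·s^2 + 4·s·t - 2·t]].
At the point, J = [[-6.0000, -2.391474], [12.0000, 6.7500]].
det J = -11.8023.

-11.8023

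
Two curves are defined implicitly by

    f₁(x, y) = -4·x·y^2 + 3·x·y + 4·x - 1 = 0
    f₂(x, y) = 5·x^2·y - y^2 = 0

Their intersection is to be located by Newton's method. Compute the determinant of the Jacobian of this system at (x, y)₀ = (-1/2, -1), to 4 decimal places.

J = [[-4·y^2 + 3·y + 4, -8·x·y + 3·x], [10·x·y, 5·x^2 - 2·y]].
At the point, J = [[-3.0000, -5.5000], [5.0000, 3.2500]].
det J = 17.7500.

17.7500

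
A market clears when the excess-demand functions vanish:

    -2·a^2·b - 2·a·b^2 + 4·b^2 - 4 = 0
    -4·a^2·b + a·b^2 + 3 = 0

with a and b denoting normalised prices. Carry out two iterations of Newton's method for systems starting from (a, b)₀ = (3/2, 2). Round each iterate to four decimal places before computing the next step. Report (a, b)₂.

At (3/2, 2): F = (-9.0000, -9.0000).
Jacobian J = [[-4·a·b - 2·b^2, -2·a^2 - 4·a·b + 8·b], [-8·a·b + b^2, -4·a^2 + 2·a·b]].
At the point, J = [[-20.0000, -0.5000], [-20.0000, -3.0000]] (det J = 50.0000).
Solving J·Δ = −F gives Δ = (-0.4500, 0.0000).
Then the next iterate is (a, b)₁ = (1.0500, 2.0000).
Round to (1.0500, 2.0000) and repeat: F = (-0.8100, -1.6200), J = [[-16.4000, 5.3950], [-12.8000, -0.2100]].
Δ = (-0.1229, -0.2234), so (a, b)₂ = (0.9271, 1.7766).

(0.9271, 1.7766)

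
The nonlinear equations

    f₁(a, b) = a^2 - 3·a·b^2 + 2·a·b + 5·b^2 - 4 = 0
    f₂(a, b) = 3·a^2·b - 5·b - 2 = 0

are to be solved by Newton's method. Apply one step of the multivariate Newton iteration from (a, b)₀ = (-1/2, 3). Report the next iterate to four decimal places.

(-1.2820, 1.1854)

At (-1/2, 3): F = (51.7500, -14.7500).
Jacobian J = [[2·a - 3·b^2 + 2·b, -6·a·b + 2·a + 10·b], [6·a·b, 3·a^2 - 5]].
At the point, J = [[-22.0000, 38.0000], [-9.0000, -4.2500]] (det J = 435.5000).
Solving J·Δ = −F gives Δ = (-0.7820, -1.8146).
Then the next iterate is (a, b)₁ = (-1.2820, 1.1854).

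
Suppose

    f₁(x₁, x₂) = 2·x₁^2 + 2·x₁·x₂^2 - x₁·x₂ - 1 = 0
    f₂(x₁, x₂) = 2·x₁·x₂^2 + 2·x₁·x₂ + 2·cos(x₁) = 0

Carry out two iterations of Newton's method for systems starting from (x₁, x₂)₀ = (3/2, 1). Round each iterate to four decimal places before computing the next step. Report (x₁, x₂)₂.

(0.8927, -0.1495)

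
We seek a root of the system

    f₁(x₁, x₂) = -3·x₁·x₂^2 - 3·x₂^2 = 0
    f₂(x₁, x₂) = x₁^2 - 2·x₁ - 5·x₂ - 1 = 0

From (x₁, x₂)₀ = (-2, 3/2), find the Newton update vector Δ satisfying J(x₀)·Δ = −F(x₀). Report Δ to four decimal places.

At (-2, 3/2): F = (6.7500, -0.5000).
Jacobian J = [[-3·x₂^2, -6·x₁·x₂ - 6·x₂], [2·x₁ - 2, -5]].
At the point, J = [[-6.7500, 9.0000], [-6.0000, -5.0000]] (det J = 87.7500).
Solving J·Δ = −F gives Δ = (0.3333, -0.5000).

(0.3333, -0.5000)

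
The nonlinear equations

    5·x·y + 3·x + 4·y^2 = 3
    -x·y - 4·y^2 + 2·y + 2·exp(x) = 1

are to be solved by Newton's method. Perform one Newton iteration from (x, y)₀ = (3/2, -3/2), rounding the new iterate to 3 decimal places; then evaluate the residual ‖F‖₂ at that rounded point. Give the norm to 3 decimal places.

4.501

At (3/2, -3/2): F = (-0.750, -1.78662).
Jacobian J = [[5·y + 3, 5·x + 8·y], [-y + 2·exp(x), -x - 8·y + 2]].
At the point, J = [[-4.500, -4.500], [10.46338, 12.500]] (det J = -9.16480).
Solving J·Δ = −F gives Δ = (-1.900, 1.734).
Then the next iterate is (x, y)₁ = (-0.400, 0.234).
Re-evaluating at (-0.400, 0.234): F = (-4.44898, 0.68322), so ‖F‖₂ = 4.501.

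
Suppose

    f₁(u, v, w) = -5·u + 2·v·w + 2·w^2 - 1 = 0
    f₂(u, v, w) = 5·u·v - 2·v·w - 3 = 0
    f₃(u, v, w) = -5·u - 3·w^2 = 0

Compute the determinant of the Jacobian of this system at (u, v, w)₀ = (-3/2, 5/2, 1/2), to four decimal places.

-362.5000

J = [[-5, 2·w, 2·v + 4·w], [5·v, 5·u - 2·w, -2·v], [-5, 0, -6·w]].
At the point, J = [[-5.0000, 1.0000, 7.0000], [12.5000, -8.5000, -5.0000], [-5.0000, 0.0000, -3.0000]].
det J = -362.5000.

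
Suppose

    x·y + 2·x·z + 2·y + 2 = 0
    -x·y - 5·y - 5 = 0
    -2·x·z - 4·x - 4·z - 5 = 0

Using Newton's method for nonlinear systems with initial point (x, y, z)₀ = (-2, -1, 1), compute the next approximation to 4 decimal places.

(-1.5000, -1.5000, 0.6250)

At (-2, -1, 1): F = (-2.0000, -2.0000, 3.0000).
Jacobian J = [[y + 2·z, x + 2, 2·x], [-y, -x - 5, 0], [-2·z - 4, 0, -2·x - 4]].
At the point, J = [[1.0000, 0.0000, -4.0000], [1.0000, -3.0000, 0.0000], [-6.0000, 0.0000, 0.0000]] (det J = 72.0000).
Solving J·Δ = −F gives Δ = (0.5000, -0.5000, -0.3750).
Then the next iterate is (x, y, z)₁ = (-1.5000, -1.5000, 0.6250).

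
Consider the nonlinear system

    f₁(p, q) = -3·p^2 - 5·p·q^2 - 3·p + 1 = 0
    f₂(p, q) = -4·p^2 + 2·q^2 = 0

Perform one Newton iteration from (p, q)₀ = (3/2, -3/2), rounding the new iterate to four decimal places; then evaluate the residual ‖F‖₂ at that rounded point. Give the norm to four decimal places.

At (3/2, -3/2): F = (-27.1250, -4.5000).
Jacobian J = [[-6·p - 5·q^2 - 3, -10·p·q], [-8·p, 4·q]].
At the point, J = [[-23.2500, 22.5000], [-12.0000, -6.0000]] (det J = 409.5000).
Solving J·Δ = −F gives Δ = (-0.6447, 0.5394).
Then the next iterate is (p, q)₁ = (0.8553, -0.9606).
Re-evaluating at (0.8553, -0.9606): F = (-7.706665, -1.080648), so ‖F‖₂ = 7.7821.

7.7821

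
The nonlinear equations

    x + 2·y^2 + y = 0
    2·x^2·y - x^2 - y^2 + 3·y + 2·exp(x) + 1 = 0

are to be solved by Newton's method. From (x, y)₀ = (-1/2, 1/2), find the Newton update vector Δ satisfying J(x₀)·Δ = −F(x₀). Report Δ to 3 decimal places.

At (-1/2, 1/2): F = (0.500, 3.46306).
Jacobian J = [[1, 4·y + 1], [4·x·y - 2·x + 2·exp(x), 2·x^2 - 2·y + 3]].
At the point, J = [[1.000, 3.000], [1.21306, 2.500]] (det J = -1.13918).
Solving J·Δ = −F gives Δ = (-8.023, 2.508).

(-8.023, 2.508)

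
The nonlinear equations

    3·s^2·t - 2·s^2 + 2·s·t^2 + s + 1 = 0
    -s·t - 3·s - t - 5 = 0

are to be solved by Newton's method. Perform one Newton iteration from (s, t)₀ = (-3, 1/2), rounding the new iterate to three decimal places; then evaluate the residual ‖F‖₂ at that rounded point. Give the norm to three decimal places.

At (-3, 1/2): F = (-8.000, 5.000).
Jacobian J = [[6·s·t - 4·s + 2·t^2 + 1, 3·s^2 + 4·s·t], [-t - 3, -s - 1]].
At the point, J = [[4.500, 21.000], [-3.500, 2.000]] (det J = 82.500).
Solving J·Δ = −F gives Δ = (1.467, 0.067).
Then the next iterate is (s, t)₁ = (-1.533, 0.567).
Re-evaluating at (-1.533, 0.567): F = (-2.22136, -0.09879), so ‖F‖₂ = 2.224.

2.224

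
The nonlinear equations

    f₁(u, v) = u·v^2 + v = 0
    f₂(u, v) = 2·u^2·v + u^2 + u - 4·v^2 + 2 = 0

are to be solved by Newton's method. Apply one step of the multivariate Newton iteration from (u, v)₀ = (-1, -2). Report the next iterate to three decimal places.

(-0.514, -1.189)

At (-1, -2): F = (-6.000, -18.000).
Jacobian J = [[v^2, 2·u·v + 1], [4·u·v + 2·u + 1, 2·u^2 - 8·v]].
At the point, J = [[4.000, 5.000], [7.000, 18.000]] (det J = 37.000).
Solving J·Δ = −F gives Δ = (0.486, 0.811).
Then the next iterate is (u, v)₁ = (-0.514, -1.189).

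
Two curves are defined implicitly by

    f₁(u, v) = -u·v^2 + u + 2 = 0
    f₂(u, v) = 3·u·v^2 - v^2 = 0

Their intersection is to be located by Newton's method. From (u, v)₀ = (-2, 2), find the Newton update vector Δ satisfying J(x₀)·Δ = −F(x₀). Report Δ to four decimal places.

(0.0000, -1.0000)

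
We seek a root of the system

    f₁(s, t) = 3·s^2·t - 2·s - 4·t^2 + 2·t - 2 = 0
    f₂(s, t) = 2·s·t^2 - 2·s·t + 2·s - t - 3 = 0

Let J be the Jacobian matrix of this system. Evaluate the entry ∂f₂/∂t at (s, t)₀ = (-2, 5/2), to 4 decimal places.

∂f₂/∂t = 4·s·t - 2·s - 1.
At (-2, 5/2) this is -17.0000.

-17.0000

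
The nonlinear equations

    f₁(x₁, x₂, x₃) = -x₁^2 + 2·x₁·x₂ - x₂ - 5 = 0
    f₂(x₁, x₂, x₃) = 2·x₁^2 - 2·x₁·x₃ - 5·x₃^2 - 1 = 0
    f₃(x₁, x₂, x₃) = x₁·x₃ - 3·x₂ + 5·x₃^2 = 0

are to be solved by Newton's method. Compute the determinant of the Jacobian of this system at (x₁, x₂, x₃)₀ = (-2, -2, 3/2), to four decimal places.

-632.5000

J = [[-2·x₁ + 2·x₂, 2·x₁ - 1, 0], [4·x₁ - 2·x₃, 0, -2·x₁ - 10·x₃], [x₃, -3, x₁ + 10·x₃]].
At the point, J = [[0.0000, -5.0000, 0.0000], [-11.0000, 0.0000, -11.0000], [1.5000, -3.0000, 13.0000]].
det J = -632.5000.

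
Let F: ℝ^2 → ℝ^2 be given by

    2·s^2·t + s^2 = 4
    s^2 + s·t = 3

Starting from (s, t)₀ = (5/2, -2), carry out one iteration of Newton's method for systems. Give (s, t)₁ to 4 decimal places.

(2.0333, -0.7400)

At (5/2, -2): F = (-22.7500, -1.7500).
Jacobian J = [[4·s·t + 2·s, 2·s^2], [2·s + t, s]].
At the point, J = [[-15.0000, 12.5000], [3.0000, 2.5000]] (det J = -75.0000).
Solving J·Δ = −F gives Δ = (-0.4667, 1.2600).
Then the next iterate is (s, t)₁ = (2.0333, -0.7400).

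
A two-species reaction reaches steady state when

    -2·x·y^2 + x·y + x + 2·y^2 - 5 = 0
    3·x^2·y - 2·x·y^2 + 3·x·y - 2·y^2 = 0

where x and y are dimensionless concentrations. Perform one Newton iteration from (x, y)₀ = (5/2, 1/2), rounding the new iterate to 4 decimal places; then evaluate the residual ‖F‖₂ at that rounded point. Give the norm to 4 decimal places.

45.8870

At (5/2, 1/2): F = (-2.0000, 11.3750).
Jacobian J = [[-2·y^2 + y + 1, -4·x·y + x + 4·y], [6·x·y - 2·y^2 + 3·y, 3·x^2 - 4·x·y + 3·x - 4·y]].
At the point, J = [[1.0000, -0.5000], [8.5000, 19.2500]] (det J = 23.5000).
Solving J·Δ = −F gives Δ = (1.3963, -1.2074).
Then the next iterate is (x, y)₁ = (3.8963, -0.7074).
Re-evaluating at (3.8963, -0.7074): F = (-6.758645, -45.386534), so ‖F‖₂ = 45.8870.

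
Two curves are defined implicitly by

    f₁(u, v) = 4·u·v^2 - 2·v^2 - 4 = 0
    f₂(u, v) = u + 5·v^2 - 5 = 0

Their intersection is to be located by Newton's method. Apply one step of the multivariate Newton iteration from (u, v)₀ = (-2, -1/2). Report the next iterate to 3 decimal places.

At (-2, -1/2): F = (-6.500, -5.750).
Jacobian J = [[4·v^2, 8·u·v - 4·v], [1, 10·v]].
At the point, J = [[1.000, 10.000], [1.000, -5.000]] (det J = -15.000).
Solving J·Δ = −F gives Δ = (6.000, 0.050).
Then the next iterate is (u, v)₁ = (4.000, -0.450).

(4.000, -0.450)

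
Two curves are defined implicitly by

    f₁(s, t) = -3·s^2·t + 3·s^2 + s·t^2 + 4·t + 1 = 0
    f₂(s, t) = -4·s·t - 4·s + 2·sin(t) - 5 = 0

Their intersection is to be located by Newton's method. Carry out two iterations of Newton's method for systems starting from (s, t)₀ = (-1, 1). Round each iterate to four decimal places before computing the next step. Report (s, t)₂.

At (-1, 1): F = (4.0000, 4.682942).
Jacobian J = [[-6·s·t + 6·s + t^2, -3·s^2 + 2·s·t + 4], [-4·t - 4, -4·s + 2·cos(t)]].
At the point, J = [[1.0000, -1.0000], [-8.0000, 5.080605]] (det J = -2.919395).
Solving J·Δ = −F gives Δ = (8.5653, 12.5653).
Then the next iterate is (s, t)₁ = (7.5653, 13.5653).
Round to (7.5653, 13.5653) and repeat: F = (-710.070483, -444.081672), J = [[-386.344220, 37.549836], [-58.2612, -29.178794]].
Δ = (-2.7780, -9.6725), so (s, t)₂ = (4.7873, 3.8928).

(4.7873, 3.8928)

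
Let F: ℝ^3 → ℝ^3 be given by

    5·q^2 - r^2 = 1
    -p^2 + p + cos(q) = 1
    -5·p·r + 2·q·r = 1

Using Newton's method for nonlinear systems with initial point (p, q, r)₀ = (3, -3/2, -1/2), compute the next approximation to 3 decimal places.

(1.750, -0.818, -0.267)

At (3, -3/2, -1/2): F = (10.000, -6.92926, 8.000).
Jacobian J = [[0, 10·q, -2·r], [-2·p + 1, -sin(q), 0], [-5·r, 2·r, -5·p + 2·q]].
At the point, J = [[0.000, -15.000, 1.000], [-5.000, 0.99749, 0.000], [2.500, -1.000, -18.000]] (det J = 1352.50626).
Solving J·Δ = −F gives Δ = (-1.250, 0.682, 0.233).
Then the next iterate is (p, q, r)₁ = (1.750, -0.818, -0.267).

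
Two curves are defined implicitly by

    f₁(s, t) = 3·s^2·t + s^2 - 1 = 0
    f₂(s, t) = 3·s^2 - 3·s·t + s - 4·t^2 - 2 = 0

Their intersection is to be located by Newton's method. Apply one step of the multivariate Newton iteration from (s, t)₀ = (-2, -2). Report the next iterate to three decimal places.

(-1.556, -0.990)

At (-2, -2): F = (-21.000, -20.000).
Jacobian J = [[6·s·t + 2·s, 3·s^2], [6·s - 3·t + 1, -3·s - 8·t]].
At the point, J = [[20.000, 12.000], [-5.000, 22.000]] (det J = 500.000).
Solving J·Δ = −F gives Δ = (0.444, 1.010).
Then the next iterate is (s, t)₁ = (-1.556, -0.990).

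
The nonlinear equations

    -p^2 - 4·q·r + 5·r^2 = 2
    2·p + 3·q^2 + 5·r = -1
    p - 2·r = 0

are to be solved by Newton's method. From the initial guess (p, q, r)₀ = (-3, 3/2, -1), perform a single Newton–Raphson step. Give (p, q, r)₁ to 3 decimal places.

(-0.361, 0.819, -0.181)

At (-3, 3/2, -1): F = (0.000, -3.250, -1.000).
Jacobian J = [[-2·p, -4·r, -4·q + 10·r], [2, 6·q, 5], [1, 0, -2]].
At the point, J = [[6.000, 4.000, -16.000], [2.000, 9.000, 5.000], [1.000, 0.000, -2.000]] (det J = 72.000).
Solving J·Δ = −F gives Δ = (2.639, -0.681, 0.819).
Then the next iterate is (p, q, r)₁ = (-0.361, 0.819, -0.181).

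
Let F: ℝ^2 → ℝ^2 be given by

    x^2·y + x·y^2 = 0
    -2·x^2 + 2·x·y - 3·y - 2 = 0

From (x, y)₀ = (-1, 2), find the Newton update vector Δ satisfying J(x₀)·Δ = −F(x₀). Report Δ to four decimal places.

(1.3333, -0.6667)

At (-1, 2): F = (-2.0000, -14.0000).
Jacobian J = [[2·x·y + y^2, x^2 + 2·x·y], [-4·x + 2·y, 2·x - 3]].
At the point, J = [[0.0000, -3.0000], [8.0000, -5.0000]] (det J = 24.0000).
Solving J·Δ = −F gives Δ = (1.3333, -0.6667).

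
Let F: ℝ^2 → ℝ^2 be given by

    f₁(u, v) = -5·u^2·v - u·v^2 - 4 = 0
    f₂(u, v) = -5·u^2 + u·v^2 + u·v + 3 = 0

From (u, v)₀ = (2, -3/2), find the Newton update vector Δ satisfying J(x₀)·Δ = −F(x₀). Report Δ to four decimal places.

(-0.7963, -0.0427)

At (2, -3/2): F = (21.5000, -15.5000).
Jacobian J = [[-10·u·v - v^2, -5·u^2 - 2·u·v], [-10·u + v^2 + v, 2·u·v + u]].
At the point, J = [[27.7500, -14.0000], [-19.2500, -4.0000]] (det J = -380.5000).
Solving J·Δ = −F gives Δ = (-0.7963, -0.0427).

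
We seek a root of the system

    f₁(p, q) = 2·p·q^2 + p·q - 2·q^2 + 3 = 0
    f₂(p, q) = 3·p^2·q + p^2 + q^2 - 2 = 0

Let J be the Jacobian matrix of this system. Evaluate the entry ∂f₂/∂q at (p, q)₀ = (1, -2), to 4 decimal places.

-1.0000

∂f₂/∂q = 3·p^2 + 2·q.
At (1, -2) this is -1.0000.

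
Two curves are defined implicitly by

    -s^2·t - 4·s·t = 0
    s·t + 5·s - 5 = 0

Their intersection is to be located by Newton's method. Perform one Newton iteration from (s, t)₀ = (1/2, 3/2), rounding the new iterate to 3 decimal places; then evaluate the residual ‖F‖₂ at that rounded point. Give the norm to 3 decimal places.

At (1/2, 3/2): F = (-3.375, -1.750).
Jacobian J = [[-2·s·t - 4·t, -s^2 - 4·s], [t + 5, s]].
At the point, J = [[-7.500, -2.250], [6.500, 0.500]] (det J = 10.875).
Solving J·Δ = −F gives Δ = (0.517, -3.224).
Then the next iterate is (s, t)₁ = (1.017, -1.724).
Re-evaluating at (1.017, -1.724): F = (8.79635, -1.66831), so ‖F‖₂ = 8.953.

8.953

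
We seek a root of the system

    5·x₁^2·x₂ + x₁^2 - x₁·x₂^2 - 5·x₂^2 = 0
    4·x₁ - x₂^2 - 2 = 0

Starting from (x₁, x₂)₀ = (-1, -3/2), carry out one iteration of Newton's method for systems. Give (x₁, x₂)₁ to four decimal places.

(1.6224, -2.2465)

At (-1, -3/2): F = (-15.5000, -8.2500).
Jacobian J = [[10·x₁·x₂ + 2·x₁ - x₂^2, 5·x₁^2 - 2·x₁·x₂ - 10·x₂], [4, -2·x₂]].
At the point, J = [[10.7500, 17.0000], [4.0000, 3.0000]] (det J = -35.7500).
Solving J·Δ = −F gives Δ = (2.6224, -0.7465).
Then the next iterate is (x₁, x₂)₁ = (1.6224, -2.2465).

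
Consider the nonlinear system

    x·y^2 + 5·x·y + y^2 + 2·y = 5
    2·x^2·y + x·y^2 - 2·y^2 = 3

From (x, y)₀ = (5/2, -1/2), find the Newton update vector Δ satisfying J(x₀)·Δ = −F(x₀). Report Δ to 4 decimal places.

At (5/2, -1/2): F = (-11.3750, -9.1250).
Jacobian J = [[y^2 + 5·y, 2·x·y + 5·x + 2·y + 2], [4·x·y + y^2, 2·x^2 + 2·x·y - 4·y]].
At the point, J = [[-2.2500, 11.0000], [-4.7500, 12.0000]] (det J = 25.2500).
Solving J·Δ = −F gives Δ = (1.4307, 1.3267).

(1.4307, 1.3267)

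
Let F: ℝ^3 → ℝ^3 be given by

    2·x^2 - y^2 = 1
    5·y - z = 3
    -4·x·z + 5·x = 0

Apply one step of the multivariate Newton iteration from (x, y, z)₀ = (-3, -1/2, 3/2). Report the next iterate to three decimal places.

(-1.490, 0.875, 1.376)

At (-3, -1/2, 3/2): F = (16.750, -7.000, 3.000).
Jacobian J = [[4·x, -2·y, 0], [0, 5, -1], [-4·z + 5, 0, -4·x]].
At the point, J = [[-12.000, 1.000, 0.000], [0.000, 5.000, -1.000], [-1.000, 0.000, 12.000]] (det J = -719.000).
Solving J·Δ = −F gives Δ = (1.510, 1.375, -0.124).
Then the next iterate is (x, y, z)₁ = (-1.490, 0.875, 1.376).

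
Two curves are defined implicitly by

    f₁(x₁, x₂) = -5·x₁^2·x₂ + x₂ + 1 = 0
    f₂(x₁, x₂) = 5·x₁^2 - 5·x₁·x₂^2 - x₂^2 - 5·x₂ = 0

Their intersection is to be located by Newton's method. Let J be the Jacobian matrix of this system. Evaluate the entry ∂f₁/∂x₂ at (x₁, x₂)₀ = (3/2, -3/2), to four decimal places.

∂f₁/∂x₂ = -5·x₁^2 + 1.
At (3/2, -3/2) this is -10.2500.

-10.2500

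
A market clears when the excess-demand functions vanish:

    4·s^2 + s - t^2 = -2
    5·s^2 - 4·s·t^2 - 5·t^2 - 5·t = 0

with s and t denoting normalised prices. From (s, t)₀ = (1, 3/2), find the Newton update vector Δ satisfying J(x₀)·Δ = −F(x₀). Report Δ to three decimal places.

(-0.773, -0.735)

At (1, 3/2): F = (4.750, -22.750).
Jacobian J = [[8·s + 1, -2·t], [10·s - 4·t^2, -8·s·t - 10·t - 5]].
At the point, J = [[9.000, -3.000], [1.000, -32.000]] (det J = -285.000).
Solving J·Δ = −F gives Δ = (-0.773, -0.735).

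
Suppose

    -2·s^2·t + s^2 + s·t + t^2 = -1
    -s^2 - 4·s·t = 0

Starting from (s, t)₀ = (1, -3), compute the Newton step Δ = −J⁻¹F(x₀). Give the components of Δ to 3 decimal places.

(-0.808, 0.731)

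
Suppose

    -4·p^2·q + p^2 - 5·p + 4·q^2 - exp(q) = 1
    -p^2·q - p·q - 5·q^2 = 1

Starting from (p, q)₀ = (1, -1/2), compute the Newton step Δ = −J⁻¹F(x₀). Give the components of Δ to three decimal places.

(1.168, -0.167)

At (1, -1/2): F = (-2.60653, -1.250).
Jacobian J = [[-8·p·q + 2·p - 5, -4·p^2 + 8·q - exp(q)], [-2·p·q - q, -p^2 - p - 10·q]].
At the point, J = [[1.000, -8.60653], [1.500, 3.000]] (det J = 15.90980).
Solving J·Δ = −F gives Δ = (1.168, -0.167).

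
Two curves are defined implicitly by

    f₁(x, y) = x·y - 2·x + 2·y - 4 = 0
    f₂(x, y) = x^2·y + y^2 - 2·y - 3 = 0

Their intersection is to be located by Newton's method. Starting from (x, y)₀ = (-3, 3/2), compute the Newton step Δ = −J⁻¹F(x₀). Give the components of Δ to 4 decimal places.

At (-3, 3/2): F = (0.5000, 9.7500).
Jacobian J = [[y - 2, x + 2], [2·x·y, x^2 + 2·y - 2]].
At the point, J = [[-0.5000, -1.0000], [-9.0000, 10.0000]] (det J = -14.0000).
Solving J·Δ = −F gives Δ = (1.0536, -0.0268).

(1.0536, -0.0268)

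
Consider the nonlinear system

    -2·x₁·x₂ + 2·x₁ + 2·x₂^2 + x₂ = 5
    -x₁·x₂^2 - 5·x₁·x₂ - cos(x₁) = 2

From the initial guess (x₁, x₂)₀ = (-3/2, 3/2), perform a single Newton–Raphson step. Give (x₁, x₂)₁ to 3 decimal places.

At (-3/2, 3/2): F = (2.500, 12.55426).
Jacobian J = [[-2·x₂ + 2, -2·x₁ + 4·x₂ + 1], [-x₂^2 - 5·x₂ + sin(x₁), -2·x₁·x₂ - 5·x₁]].
At the point, J = [[-1.000, 10.000], [-10.74749, 12.000]] (det J = 95.47495).
Solving J·Δ = −F gives Δ = (1.001, -0.150).
Then the next iterate is (x₁, x₂)₁ = (-0.499, 1.350).

(-0.499, 1.350)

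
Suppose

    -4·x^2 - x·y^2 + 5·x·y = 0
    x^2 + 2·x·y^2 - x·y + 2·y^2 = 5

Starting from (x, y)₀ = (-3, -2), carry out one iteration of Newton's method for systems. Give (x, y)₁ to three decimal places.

(-1.752, -1.315)

At (-3, -2): F = (6.000, -18.000).
Jacobian J = [[-8·x - y^2 + 5·y, -2·x·y + 5·x], [2·x + 2·y^2 - y, 4·x·y - x + 4·y]].
At the point, J = [[10.000, -27.000], [4.000, 19.000]] (det J = 298.000).
Solving J·Δ = −F gives Δ = (1.248, 0.685).
Then the next iterate is (x, y)₁ = (-1.752, -1.315).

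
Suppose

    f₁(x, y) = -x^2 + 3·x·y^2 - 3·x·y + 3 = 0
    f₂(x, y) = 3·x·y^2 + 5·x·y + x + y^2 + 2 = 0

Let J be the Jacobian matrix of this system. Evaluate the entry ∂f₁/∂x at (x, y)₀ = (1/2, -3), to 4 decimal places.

35.0000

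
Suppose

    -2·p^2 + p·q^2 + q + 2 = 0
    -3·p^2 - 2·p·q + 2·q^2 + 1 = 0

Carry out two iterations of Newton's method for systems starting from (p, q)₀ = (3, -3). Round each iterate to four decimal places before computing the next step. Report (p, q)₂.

(3.1788, -2.5558)

At (3, -3): F = (8.0000, 10.0000).
Jacobian J = [[-4·p + q^2, 2·p·q + 1], [-6·p - 2·q, -2·p + 4·q]].
At the point, J = [[-3.0000, -17.0000], [-12.0000, -18.0000]] (det J = -150.0000).
Solving J·Δ = −F gives Δ = (0.1733, 0.4400).
Then the next iterate is (p, q)₁ = (3.1733, -2.5600).
Round to (3.1733, -2.5600) and repeat: F = (0.096873, 0.144997), J = [[-6.1396, -15.247296], [-13.9198, -16.5866]].
Δ = (0.0055, 0.0042), so (p, q)₂ = (3.1788, -2.5558).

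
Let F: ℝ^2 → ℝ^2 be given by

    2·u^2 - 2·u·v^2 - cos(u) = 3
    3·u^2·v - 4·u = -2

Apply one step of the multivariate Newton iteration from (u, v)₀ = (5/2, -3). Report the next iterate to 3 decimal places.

(1.541, -2.080)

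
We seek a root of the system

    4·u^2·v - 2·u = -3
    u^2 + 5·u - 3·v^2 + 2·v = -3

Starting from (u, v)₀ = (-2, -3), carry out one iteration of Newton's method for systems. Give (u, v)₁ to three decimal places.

(-1.730, -1.213)

At (-2, -3): F = (-41.000, -36.000).
Jacobian J = [[8·u·v - 2, 4·u^2], [2·u + 5, -6·v + 2]].
At the point, J = [[46.000, 16.000], [1.000, 20.000]] (det J = 904.000).
Solving J·Δ = −F gives Δ = (0.270, 1.787).
Then the next iterate is (u, v)₁ = (-1.730, -1.213).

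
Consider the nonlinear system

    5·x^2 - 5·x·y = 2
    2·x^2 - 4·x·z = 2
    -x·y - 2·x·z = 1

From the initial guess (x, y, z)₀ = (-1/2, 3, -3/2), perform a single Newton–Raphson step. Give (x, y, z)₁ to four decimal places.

At (-1/2, 3, -3/2): F = (6.7500, -4.5000, -1.0000).
Jacobian J = [[10·x - 5·y, -5·x, 0], [4·x - 4·z, 0, -4·x], [-y - 2·z, -x, -2·x]].
At the point, J = [[-20.0000, 2.5000, 0.0000], [4.0000, 0.0000, 2.0000], [0.0000, 0.5000, 1.0000]] (det J = 10.0000).
Solving J·Δ = −F gives Δ = (0.0500, -2.3000, 2.1500).
Then the next iterate is (x, y, z)₁ = (-0.4500, 0.7000, 0.6500).

(-0.4500, 0.7000, 0.6500)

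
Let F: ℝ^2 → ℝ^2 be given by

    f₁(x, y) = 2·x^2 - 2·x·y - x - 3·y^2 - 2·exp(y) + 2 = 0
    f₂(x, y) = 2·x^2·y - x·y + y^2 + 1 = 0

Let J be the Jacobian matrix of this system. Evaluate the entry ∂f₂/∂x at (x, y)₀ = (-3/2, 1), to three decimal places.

-7.000

∂f₂/∂x = 4·x·y - y.
At (-3/2, 1) this is -7.000.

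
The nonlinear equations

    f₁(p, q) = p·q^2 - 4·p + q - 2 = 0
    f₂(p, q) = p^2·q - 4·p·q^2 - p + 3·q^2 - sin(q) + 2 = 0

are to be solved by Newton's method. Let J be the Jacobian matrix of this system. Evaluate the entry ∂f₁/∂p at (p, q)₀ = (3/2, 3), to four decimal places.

5.0000

∂f₁/∂p = q^2 - 4.
At (3/2, 3) this is 5.0000.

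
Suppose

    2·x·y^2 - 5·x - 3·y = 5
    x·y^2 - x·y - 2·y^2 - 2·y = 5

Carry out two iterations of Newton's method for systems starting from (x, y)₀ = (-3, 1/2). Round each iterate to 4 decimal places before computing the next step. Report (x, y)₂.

At (-3, 1/2): F = (7.0000, -5.7500).
Jacobian J = [[2·y^2 - 5, 4·x·y - 3], [y^2 - y, 2·x·y - x - 4·y - 2]].
At the point, J = [[-4.5000, -9.0000], [-0.2500, -4.0000]] (det J = 15.7500).
Solving J·Δ = −F gives Δ = (5.0635, -1.7540).
Then the next iterate is (x, y)₁ = (2.0635, -1.2540).
Round to (2.0635, -1.2540) and repeat: F = (-5.065726, 0.195484), J = [[-1.854968, -13.350516], [2.826516, -4.222758]].
Δ = (-0.5267, -0.3063), so (x, y)₂ = (1.5368, -1.5603).

(1.5368, -1.5603)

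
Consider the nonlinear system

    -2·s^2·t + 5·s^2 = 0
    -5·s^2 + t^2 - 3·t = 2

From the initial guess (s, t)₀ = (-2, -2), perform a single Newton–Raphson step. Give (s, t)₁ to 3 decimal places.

(-1.155, -1.301)

At (-2, -2): F = (36.000, -12.000).
Jacobian J = [[-4·s·t + 10·s, -2·s^2], [-10·s, 2·t - 3]].
At the point, J = [[-36.000, -8.000], [20.000, -7.000]] (det J = 412.000).
Solving J·Δ = −F gives Δ = (0.845, 0.699).
Then the next iterate is (s, t)₁ = (-1.155, -1.301).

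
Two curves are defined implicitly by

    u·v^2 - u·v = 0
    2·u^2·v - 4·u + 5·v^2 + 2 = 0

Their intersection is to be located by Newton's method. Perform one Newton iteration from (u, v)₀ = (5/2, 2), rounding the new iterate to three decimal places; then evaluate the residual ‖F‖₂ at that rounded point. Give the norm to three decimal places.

At (5/2, 2): F = (5.000, 37.000).
Jacobian J = [[v^2 - v, 2·u·v - u], [4·u·v - 4, 2·u^2 + 10·v]].
At the point, J = [[2.000, 7.500], [16.000, 32.500]] (det J = -55.000).
Solving J·Δ = −F gives Δ = (-2.091, -0.109).
Then the next iterate is (u, v)₁ = (0.409, 1.891).
Re-evaluating at (0.409, 1.891): F = (0.68912, 18.87606), so ‖F‖₂ = 18.889.

18.889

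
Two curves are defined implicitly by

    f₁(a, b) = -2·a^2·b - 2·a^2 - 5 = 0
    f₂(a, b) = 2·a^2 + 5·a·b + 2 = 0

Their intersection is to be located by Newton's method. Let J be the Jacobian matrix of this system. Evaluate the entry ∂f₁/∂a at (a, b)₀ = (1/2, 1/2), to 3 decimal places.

∂f₁/∂a = -4·a·b - 4·a.
At (1/2, 1/2) this is -3.000.

-3.000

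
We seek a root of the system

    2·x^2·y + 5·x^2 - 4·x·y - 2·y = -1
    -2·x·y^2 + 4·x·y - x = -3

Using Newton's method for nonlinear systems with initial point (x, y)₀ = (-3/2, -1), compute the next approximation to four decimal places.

(-0.1632, -0.6548)

At (-3/2, -1): F = (3.7500, 13.5000).
Jacobian J = [[4·x·y + 10·x - 4·y, 2·x^2 - 4·x - 2], [-2·y^2 + 4·y - 1, -4·x·y + 4·x]].
At the point, J = [[-5.0000, 8.5000], [-7.0000, -12.0000]] (det J = 119.5000).
Solving J·Δ = −F gives Δ = (1.3368, 0.3452).
Then the next iterate is (x, y)₁ = (-0.1632, -0.6548).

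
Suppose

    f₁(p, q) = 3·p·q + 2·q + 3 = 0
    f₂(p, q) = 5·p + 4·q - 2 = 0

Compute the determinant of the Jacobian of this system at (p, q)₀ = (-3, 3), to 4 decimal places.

71.0000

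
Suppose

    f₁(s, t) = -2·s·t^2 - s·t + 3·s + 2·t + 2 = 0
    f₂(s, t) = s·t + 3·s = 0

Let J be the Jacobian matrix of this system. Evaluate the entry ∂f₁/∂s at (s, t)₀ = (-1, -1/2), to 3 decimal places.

3.000

∂f₁/∂s = -2·t^2 - t + 3.
At (-1, -1/2) this is 3.000.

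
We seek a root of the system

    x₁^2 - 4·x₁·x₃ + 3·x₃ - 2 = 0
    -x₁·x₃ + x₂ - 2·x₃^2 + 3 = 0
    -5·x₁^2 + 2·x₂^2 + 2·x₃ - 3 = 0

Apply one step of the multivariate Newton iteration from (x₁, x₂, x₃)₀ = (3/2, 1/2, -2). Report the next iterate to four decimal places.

At (3/2, 1/2, -2): F = (6.2500, -1.5000, -17.7500).
Jacobian J = [[2·x₁ - 4·x₃, 0, -4·x₁ + 3], [-x₃, 1, -x₁ - 4·x₃], [-10·x₁, 4·x₂, 2]].
At the point, J = [[11.0000, 0.0000, -3.0000], [2.0000, 1.0000, 6.5000], [-15.0000, 2.0000, 2.0000]] (det J = -178.0000).
Solving J·Δ = −F gives Δ = (-0.6348, 4.3581, -0.2444).
Then the next iterate is (x₁, x₂, x₃)₁ = (0.8652, 4.8581, -2.2444).

(0.8652, 4.8581, -2.2444)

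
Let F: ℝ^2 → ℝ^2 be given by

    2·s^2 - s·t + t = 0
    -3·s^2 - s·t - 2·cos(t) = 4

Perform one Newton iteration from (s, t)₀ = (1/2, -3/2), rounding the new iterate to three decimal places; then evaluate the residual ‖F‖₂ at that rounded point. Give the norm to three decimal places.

1.590

At (1/2, -3/2): F = (-0.250, -4.14147).
Jacobian J = [[4·s - t, -s + 1], [-6·s - t, -s + 2·sin(t)]].
At the point, J = [[3.500, 0.500], [-1.500, -2.49499]] (det J = -7.98246).
Solving J·Δ = −F gives Δ = (0.338, -1.863).
Then the next iterate is (s, t)₁ = (0.838, -3.363).
Re-evaluating at (0.838, -3.363): F = (0.85968, -1.33736), so ‖F‖₂ = 1.590.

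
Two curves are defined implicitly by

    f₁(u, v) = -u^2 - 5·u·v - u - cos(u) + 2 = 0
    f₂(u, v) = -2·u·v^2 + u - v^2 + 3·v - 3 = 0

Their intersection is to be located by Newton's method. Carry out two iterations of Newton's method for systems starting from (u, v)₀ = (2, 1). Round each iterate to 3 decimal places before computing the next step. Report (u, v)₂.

At (2, 1): F = (-13.58385, -3.000).
Jacobian J = [[-2·u - 5·v + sin(u) - 1, -5·u], [-2·v^2 + 1, -4·u·v - 2·v + 3]].
At the point, J = [[-9.09070, -10.000], [-1.000, -7.000]] (det J = 53.63492).
Solving J·Δ = −F gives Δ = (-1.214, -0.255).
Then the next iterate is (u, v)₁ = (0.786, 0.745).
Round to (0.786, 0.745) and repeat: F = (-3.03833, -1.40652), J = [[-5.58947, -3.930], [-0.11005, -0.83228]].
Δ = (0.711, -1.784), so (u, v)₂ = (1.497, -1.039).

(1.497, -1.039)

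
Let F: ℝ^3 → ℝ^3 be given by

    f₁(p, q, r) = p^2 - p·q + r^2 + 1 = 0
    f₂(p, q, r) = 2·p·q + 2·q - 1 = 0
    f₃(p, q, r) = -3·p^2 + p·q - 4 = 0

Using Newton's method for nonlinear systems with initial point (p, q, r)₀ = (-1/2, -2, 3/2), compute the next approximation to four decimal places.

(-5.7500, -20.0000, 5.4167)

At (-1/2, -2, 3/2): F = (2.5000, -3.0000, -3.7500).
Jacobian J = [[2·p - q, -p, 2·r], [2·q, 2·p + 2, 0], [-6·p + q, p, 0]].
At the point, J = [[1.0000, 0.5000, 3.0000], [-4.0000, 1.0000, 0.0000], [1.0000, -0.5000, 0.0000]] (det J = 3.0000).
Solving J·Δ = −F gives Δ = (-5.2500, -18.0000, 3.9167).
Then the next iterate is (p, q, r)₁ = (-5.7500, -20.0000, 5.4167).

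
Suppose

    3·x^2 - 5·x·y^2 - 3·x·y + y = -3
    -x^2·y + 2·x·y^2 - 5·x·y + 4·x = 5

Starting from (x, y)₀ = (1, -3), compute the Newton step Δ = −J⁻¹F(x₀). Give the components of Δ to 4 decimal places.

(-0.5813, 0.5557)

At (1, -3): F = (-33.0000, 35.0000).
Jacobian J = [[6·x - 5·y^2 - 3·y, -10·x·y - 3·x + 1], [-2·x·y + 2·y^2 - 5·y + 4, -x^2 + 4·x·y - 5·x]].
At the point, J = [[-30.0000, 28.0000], [43.0000, -18.0000]] (det J = -664.0000).
Solving J·Δ = −F gives Δ = (-0.5813, 0.5557).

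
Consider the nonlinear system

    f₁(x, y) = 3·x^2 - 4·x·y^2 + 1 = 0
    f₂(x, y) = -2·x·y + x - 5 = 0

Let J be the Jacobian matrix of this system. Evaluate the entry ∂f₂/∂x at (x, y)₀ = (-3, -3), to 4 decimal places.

7.0000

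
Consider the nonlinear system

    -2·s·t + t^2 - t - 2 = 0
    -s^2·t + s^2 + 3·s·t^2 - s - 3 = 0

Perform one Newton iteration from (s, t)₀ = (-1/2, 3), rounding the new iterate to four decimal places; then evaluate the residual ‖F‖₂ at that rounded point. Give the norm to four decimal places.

5.6734

At (-1/2, 3): F = (7.0000, -16.5000).
Jacobian J = [[-2·t, -2·s + 2·t - 1], [-2·s·t + 2·s + 3·t^2 - 1, -s^2 + 6·s·t]].
At the point, J = [[-6.0000, 6.0000], [28.0000, -9.2500]] (det J = -112.5000).
Solving J·Δ = −F gives Δ = (0.3044, -0.8622).
Then the next iterate is (s, t)₁ = (-0.1956, 2.1378).
Re-evaluating at (-0.1956, 2.1378): F = (1.268696, -5.529718), so ‖F‖₂ = 5.6734.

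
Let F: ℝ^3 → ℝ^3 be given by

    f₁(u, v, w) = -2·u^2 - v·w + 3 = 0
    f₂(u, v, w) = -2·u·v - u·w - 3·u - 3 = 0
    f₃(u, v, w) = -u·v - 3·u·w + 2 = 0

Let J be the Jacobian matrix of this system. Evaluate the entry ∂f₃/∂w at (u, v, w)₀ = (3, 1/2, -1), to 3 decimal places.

∂f₃/∂w = -3·u.
At (3, 1/2, -1) this is -9.000.

-9.000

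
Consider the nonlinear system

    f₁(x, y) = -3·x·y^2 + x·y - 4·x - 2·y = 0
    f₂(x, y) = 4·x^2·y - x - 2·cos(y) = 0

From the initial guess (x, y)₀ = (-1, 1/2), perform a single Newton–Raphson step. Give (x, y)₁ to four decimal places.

At (-1, 1/2): F = (3.2500, 1.244835).
Jacobian J = [[-3·y^2 + y - 4, -6·x·y + x - 2], [8·x·y - 1, 4·x^2 + 2·sin(y)]].
At the point, J = [[-4.2500, 0.0000], [-5.0000, 4.958851]] (det J = -21.075117).
Solving J·Δ = −F gives Δ = (0.7647, 0.5200).
Then the next iterate is (x, y)₁ = (-0.2353, 1.0200).

(-0.2353, 1.0200)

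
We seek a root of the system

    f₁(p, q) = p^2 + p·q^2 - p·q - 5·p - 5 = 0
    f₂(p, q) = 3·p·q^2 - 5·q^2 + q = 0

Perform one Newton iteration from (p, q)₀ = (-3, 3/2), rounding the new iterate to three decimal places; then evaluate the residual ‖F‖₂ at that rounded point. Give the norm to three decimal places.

8.810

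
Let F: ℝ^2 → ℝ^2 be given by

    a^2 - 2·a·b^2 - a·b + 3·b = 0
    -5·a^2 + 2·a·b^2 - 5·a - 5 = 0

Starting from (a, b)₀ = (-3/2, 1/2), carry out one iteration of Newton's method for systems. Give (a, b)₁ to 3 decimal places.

At (-3/2, 1/2): F = (5.250, -9.500).
Jacobian J = [[2·a - 2·b^2 - b, -4·a·b - a + 3], [-10·a + 2·b^2 - 5, 4·a·b]].
At the point, J = [[-4.000, 7.500], [10.500, -3.000]] (det J = -66.750).
Solving J·Δ = −F gives Δ = (0.831, -0.257).
Then the next iterate is (a, b)₁ = (-0.669, 0.243).

(-0.669, 0.243)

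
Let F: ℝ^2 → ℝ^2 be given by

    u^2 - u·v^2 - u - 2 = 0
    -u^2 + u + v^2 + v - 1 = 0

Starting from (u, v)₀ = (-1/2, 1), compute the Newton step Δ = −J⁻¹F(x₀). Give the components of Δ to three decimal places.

At (-1/2, 1): F = (-0.750, 0.250).
Jacobian J = [[2·u - v^2 - 1, -2·u·v], [-2·u + 1, 2·v + 1]].
At the point, J = [[-3.000, 1.000], [2.000, 3.000]] (det J = -11.000).
Solving J·Δ = −F gives Δ = (-0.227, 0.068).

(-0.227, 0.068)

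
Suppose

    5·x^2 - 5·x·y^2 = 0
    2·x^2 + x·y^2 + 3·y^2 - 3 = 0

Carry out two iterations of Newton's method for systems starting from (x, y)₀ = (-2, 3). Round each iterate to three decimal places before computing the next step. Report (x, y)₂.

At (-2, 3): F = (110.000, 14.000).
Jacobian J = [[10·x - 5·y^2, -10·x·y], [4·x + y^2, 2·x·y + 6·y]].
At the point, J = [[-65.000, 60.000], [1.000, 6.000]] (det J = -450.000).
Solving J·Δ = −F gives Δ = (-0.400, -2.267).
Then the next iterate is (x, y)₁ = (-2.400, 0.733).
Round to (-2.400, 0.733) and repeat: F = (35.24747, 8.84237), J = [[-26.68644, 17.592], [-9.06271, 0.87960]].
Δ = (0.916, -0.614), so (x, y)₂ = (-1.484, 0.119).

(-1.484, 0.119)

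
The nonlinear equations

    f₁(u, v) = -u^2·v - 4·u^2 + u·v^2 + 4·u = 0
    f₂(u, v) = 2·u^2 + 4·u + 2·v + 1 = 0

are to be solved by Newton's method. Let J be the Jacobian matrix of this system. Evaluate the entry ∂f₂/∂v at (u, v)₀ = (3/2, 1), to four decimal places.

∂f₂/∂v = 2.
At (3/2, 1) this is 2.0000.

2.0000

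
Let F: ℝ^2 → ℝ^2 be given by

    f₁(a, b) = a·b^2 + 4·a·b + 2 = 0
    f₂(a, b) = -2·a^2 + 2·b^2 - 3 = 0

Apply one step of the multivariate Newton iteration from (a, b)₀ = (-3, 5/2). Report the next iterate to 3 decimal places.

At (-3, 5/2): F = (-46.750, -8.500).
Jacobian J = [[b^2 + 4·b, 2·a·b + 4·a], [-4·a, 4·b]].
At the point, J = [[16.250, -27.000], [12.000, 10.000]] (det J = 486.500).
Solving J·Δ = −F gives Δ = (1.433, -0.869).
Then the next iterate is (a, b)₁ = (-1.567, 1.631).

(-1.567, 1.631)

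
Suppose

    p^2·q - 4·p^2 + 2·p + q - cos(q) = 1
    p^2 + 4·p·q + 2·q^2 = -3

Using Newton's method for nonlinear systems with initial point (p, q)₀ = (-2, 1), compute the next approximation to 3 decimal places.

(-0.923, 1.250)

At (-2, 1): F = (-16.54030, 1.000).
Jacobian J = [[2·p·q - 8·p + 2, p^2 + sin(q) + 1], [2·p + 4·q, 4·p + 4·q]].
At the point, J = [[14.000, 5.84147], [0.000, -4.000]] (det J = -56.000).
Solving J·Δ = −F gives Δ = (1.077, 0.250).
Then the next iterate is (p, q)₁ = (-0.923, 1.250).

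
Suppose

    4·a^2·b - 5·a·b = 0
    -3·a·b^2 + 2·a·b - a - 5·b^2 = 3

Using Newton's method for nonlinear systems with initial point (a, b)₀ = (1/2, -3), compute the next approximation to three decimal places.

(-0.696, -2.391)

At (1/2, -3): F = (4.500, -65.000).
Jacobian J = [[8·a·b - 5·b, 4·a^2 - 5·a], [-3·b^2 + 2·b - 1, -6·a·b + 2·a - 10·b]].
At the point, J = [[3.000, -1.500], [-34.000, 40.000]] (det J = 69.000).
Solving J·Δ = −F gives Δ = (-1.196, 0.609).
Then the next iterate is (a, b)₁ = (-0.696, -2.391).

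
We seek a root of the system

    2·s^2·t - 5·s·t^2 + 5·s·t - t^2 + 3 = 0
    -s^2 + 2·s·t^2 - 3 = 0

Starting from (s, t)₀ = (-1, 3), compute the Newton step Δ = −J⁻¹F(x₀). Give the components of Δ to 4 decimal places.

At (-1, 3): F = (30.0000, -22.0000).
Jacobian J = [[4·s·t - 5·t^2 + 5·t, 2·s^2 - 10·s·t + 5·s - 2·t], [-2·s + 2·t^2, 4·s·t]].
At the point, J = [[-42.0000, 21.0000], [20.0000, -12.0000]] (det J = 84.0000).
Solving J·Δ = −F gives Δ = (-1.2143, -3.8571).

(-1.2143, -3.8571)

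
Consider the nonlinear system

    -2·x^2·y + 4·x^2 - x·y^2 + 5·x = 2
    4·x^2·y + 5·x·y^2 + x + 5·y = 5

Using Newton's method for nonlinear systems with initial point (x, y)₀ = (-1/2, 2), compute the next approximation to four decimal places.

(0.1489, 3.2340)

At (-1/2, 2): F = (-2.5000, -3.5000).
Jacobian J = [[-4·x·y + 8·x - y^2 + 5, -2·x^2 - 2·x·y], [8·x·y + 5·y^2 + 1, 4·x^2 + 10·x·y + 5]].
At the point, J = [[1.0000, 1.5000], [13.0000, -4.0000]] (det J = -23.5000).
Solving J·Δ = −F gives Δ = (0.6489, 1.2340).
Then the next iterate is (x, y)₁ = (0.1489, 3.2340).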